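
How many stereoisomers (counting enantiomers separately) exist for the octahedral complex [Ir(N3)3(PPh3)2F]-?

3

An octahedron has six vertices in three trans pairs; every non-trans pair is cis.
The distinct arrangements are (3 in all): N3 mer, PPh3 trans; N3 fac, PPh3 cis; N3 mer, PPh3 cis.
Each arrangement has an internal mirror plane or centre of symmetry, so none is chiral.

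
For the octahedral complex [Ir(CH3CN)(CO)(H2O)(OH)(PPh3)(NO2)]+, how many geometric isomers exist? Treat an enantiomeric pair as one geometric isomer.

An octahedron has six vertices in three trans pairs; every non-trans pair is cis.
Exhaustive case analysis gives 15 geometric isomers.

15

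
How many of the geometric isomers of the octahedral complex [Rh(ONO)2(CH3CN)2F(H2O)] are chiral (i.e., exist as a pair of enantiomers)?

An octahedron has six vertices in three trans pairs; every non-trans pair is cis.
The distinct arrangements are (6 in all): ONO trans, CH3CN trans; ONO cis, CH3CN trans; ONO trans, CH3CN cis; ONO cis, CH3CN cis (3 arrangements, 2 chiral).
Of these, 2 lack any improper symmetry element and so occur as enantiomeric pairs, giving 6 + 2 = 8 stereoisomers in total.

2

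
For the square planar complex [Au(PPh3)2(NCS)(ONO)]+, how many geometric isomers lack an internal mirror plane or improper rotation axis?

0

There are 2 geometric isomers: PPh3 cis; PPh3 trans.
Each arrangement has an internal mirror plane or centre of symmetry, so none is chiral.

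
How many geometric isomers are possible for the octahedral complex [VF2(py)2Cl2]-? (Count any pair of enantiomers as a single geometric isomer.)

5

The distinct arrangements are (5 in all): F trans, py trans, Cl trans; F cis, py cis, Cl trans; F cis, py trans, Cl cis; F cis, py cis, Cl cis (chiral); F trans, py cis, Cl cis.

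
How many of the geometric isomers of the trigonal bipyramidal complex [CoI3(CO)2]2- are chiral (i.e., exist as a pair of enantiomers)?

0

In a trigonal bipyramid the two axial positions differ from the three equatorial ones.
Systematic placement gives 3 geometric isomers: CO both axial; CO one axial, one equatorial; CO both equatorial.
Each arrangement has an internal mirror plane or centre of symmetry, so none is chiral.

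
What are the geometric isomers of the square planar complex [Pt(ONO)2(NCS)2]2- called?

In a square planar complex each vertex has one trans partner and two cis neighbours.
Working through the distinct placements yields 2 geometric isomers: ONO cis; ONO trans.

cis and trans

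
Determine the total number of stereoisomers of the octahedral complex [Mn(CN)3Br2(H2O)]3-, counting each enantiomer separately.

3

The six octahedral sites form three mutually perpendicular trans pairs.
The distinct arrangements are (3 in all): CN mer, Br trans; CN fac, Br cis; CN mer, Br cis.
Each arrangement has an internal mirror plane or centre of symmetry, so none is chiral.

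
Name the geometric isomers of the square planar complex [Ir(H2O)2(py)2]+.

cis and trans

A square has two trans pairs of vertices; adjacent vertices are cis.
The distinct arrangements are (2 in all): H2O cis; H2O trans.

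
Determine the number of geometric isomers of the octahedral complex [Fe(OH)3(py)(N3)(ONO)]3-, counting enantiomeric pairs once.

4

There are 4 geometric isomers: OH mer (3 arrangements); OH fac (chiral).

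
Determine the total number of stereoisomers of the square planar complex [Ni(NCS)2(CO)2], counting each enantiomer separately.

In a square planar complex each vertex has one trans partner and two cis neighbours.
The distinct arrangements are (2 in all): NCS cis; NCS trans.
Each arrangement has an internal mirror plane or centre of symmetry, so none is chiral.

2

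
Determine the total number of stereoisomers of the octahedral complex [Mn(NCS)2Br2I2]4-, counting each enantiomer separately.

The six octahedral sites form three mutually perpendicular trans pairs.
The distinct arrangements are (5 in all): NCS trans, Br trans, I trans; NCS cis, Br trans, I cis; NCS trans, Br cis, I cis; NCS cis, Br cis, I cis (chiral); NCS cis, Br cis, I trans.
One of these lacks any improper symmetry element and so occurs as an enantiomeric pair, giving 5 + 1 = 6 stereoisomers in total.

6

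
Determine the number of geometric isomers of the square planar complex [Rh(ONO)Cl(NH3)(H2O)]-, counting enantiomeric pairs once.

A square has two trans pairs of vertices; adjacent vertices are cis.
Systematic placement gives 3 geometric isomers: (Cl/NH3 trans, H2O/ONO trans); (Cl/ONO trans, H2O/NH3 trans); (Cl/H2O trans, NH3/ONO trans).

3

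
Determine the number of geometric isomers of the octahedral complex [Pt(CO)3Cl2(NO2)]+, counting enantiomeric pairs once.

3

In an octahedral complex each vertex has one trans partner and four cis neighbours.
There are 3 geometric isomers: CO mer, Cl cis; CO mer, Cl trans; CO fac, Cl cis.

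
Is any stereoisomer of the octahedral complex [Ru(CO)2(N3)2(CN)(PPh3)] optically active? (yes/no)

yes

The six octahedral sites form three mutually perpendicular trans pairs.
The distinct arrangements are (6 in all): CO cis, N3 cis (3 arrangements, 2 chiral); CO cis, N3 trans; CO trans, N3 cis; CO trans, N3 trans.
Of these, 2 lack any improper symmetry element and so occur as enantiomeric pairs, giving 6 + 2 = 8 stereoisomers in total.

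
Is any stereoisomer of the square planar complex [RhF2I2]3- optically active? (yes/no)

no

The distinct arrangements are (2 in all): F cis; F trans.
Each arrangement has an internal mirror plane or centre of symmetry, so none is chiral.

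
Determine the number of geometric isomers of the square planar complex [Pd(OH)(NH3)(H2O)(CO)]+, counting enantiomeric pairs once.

3

In a square planar complex each vertex has one trans partner and two cis neighbours.
There are 3 geometric isomers: (CO/NH3 trans, H2O/OH trans); (CO/OH trans, H2O/NH3 trans); (CO/H2O trans, NH3/OH trans).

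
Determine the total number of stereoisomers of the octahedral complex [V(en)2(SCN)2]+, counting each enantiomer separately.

3

Each en is bidentate and must span two cis positions.
Systematic placement gives 2 geometric isomers: SCN trans; SCN cis (chiral).
One of these lacks any improper symmetry element and so occurs as an enantiomeric pair, giving 2 + 1 = 3 stereoisomers in total.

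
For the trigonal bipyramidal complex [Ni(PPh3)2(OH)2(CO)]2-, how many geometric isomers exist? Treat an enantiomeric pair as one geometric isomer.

5

A trigonal bipyramid has two axial and three equatorial sites, which are chemically inequivalent.
Systematic enumeration (placing each ligand type in turn and discarding arrangements equivalent by rotation or reflection) gives 5 geometric isomers.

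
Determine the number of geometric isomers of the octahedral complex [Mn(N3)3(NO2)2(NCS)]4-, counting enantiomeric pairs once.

In an octahedral complex each vertex has one trans partner and four cis neighbours.
There are 3 geometric isomers: N3 mer, NO2 trans; N3 mer, NO2 cis; N3 fac, NO2 cis.

3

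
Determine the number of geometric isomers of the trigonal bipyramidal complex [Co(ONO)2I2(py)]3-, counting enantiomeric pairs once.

A trigonal bipyramid has two axial and three equatorial sites, which are chemically inequivalent.
Placing the ligands in turn and identifying arrangements related by rotation or reflection leaves 5 distinct geometric isomers.

5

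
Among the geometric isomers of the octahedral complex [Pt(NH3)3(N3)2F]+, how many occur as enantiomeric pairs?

0

The distinct arrangements are (3 in all): NH3 mer, N3 cis; NH3 mer, N3 trans; NH3 fac, N3 cis.
Each arrangement has an internal mirror plane or centre of symmetry, so none is chiral.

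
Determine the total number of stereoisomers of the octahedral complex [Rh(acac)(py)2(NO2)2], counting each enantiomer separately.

In an octahedral complex each vertex has one trans partner and four cis neighbours.
Each acac is bidentate and must span two cis positions.
Systematic placement gives 3 geometric isomers: py cis, NO2 trans; py trans, NO2 cis; py cis, NO2 cis (chiral).
One of these lacks any improper symmetry element and so occurs as an enantiomeric pair, giving 3 + 1 = 4 stereoisomers in total.

4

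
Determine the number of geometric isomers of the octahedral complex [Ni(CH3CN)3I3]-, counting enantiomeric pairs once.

In an octahedral complex each vertex has one trans partner and four cis neighbours.
Working through the distinct placements yields 2 geometric isomers: CH3CN mer; CH3CN fac.

2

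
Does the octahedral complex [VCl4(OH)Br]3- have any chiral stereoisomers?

no

An octahedron has six vertices in three trans pairs; every non-trans pair is cis.
Working through the distinct placements yields 2 geometric isomers: OH and Br mutually cis; OH and Br mutually trans.
Each arrangement has an internal mirror plane or centre of symmetry, so none is chiral.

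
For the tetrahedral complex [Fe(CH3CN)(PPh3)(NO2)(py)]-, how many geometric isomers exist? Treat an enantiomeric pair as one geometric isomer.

All four vertices of a tetrahedron are equivalent and mutually adjacent, so cis/trans isomerism cannot arise.
Only one geometric arrangement is possible; it has no improper symmetry element, so it exists as a pair of enantiomers (2 stereoisomers).

1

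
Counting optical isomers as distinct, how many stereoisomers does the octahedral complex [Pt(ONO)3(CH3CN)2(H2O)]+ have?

3

In an octahedral complex each vertex has one trans partner and four cis neighbours.
The distinct arrangements are (3 in all): ONO mer, CH3CN trans; ONO mer, CH3CN cis; ONO fac, CH3CN cis.
Each arrangement has an internal mirror plane or centre of symmetry, so none is chiral.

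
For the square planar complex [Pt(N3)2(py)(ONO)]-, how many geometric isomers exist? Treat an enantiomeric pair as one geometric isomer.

2

A square has two trans pairs of vertices; adjacent vertices are cis.
The distinct arrangements are (2 in all): N3 cis; N3 trans.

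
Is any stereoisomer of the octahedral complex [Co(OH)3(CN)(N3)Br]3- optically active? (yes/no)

In an octahedral complex each vertex has one trans partner and four cis neighbours.
Systematic placement gives 4 geometric isomers: OH mer (3 arrangements); OH fac (chiral).
One of these lacks any improper symmetry element and so occurs as an enantiomeric pair, giving 4 + 1 = 5 stereoisomers in total.

yes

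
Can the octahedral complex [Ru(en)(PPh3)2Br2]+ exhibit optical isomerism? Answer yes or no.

Each en is bidentate and must span two cis positions.
Systematic placement gives 3 geometric isomers: PPh3 cis, Br trans; PPh3 cis, Br cis (chiral); PPh3 trans, Br cis.
One of these lacks any improper symmetry element and so occurs as an enantiomeric pair, giving 3 + 1 = 4 stereoisomers in total.

yes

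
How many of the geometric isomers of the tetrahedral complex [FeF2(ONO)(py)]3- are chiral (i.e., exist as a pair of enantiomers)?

0

In a tetrahedral complex all four positions are equivalent and every pair of ligands is adjacent — there is no cis/trans distinction.
Only one geometric arrangement is possible.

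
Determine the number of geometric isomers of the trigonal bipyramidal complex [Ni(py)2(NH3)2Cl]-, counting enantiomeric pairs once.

5

In a trigonal bipyramid the two axial positions differ from the three equatorial ones.
Placing the ligands in turn and identifying arrangements related by rotation or reflection leaves 5 distinct geometric isomers.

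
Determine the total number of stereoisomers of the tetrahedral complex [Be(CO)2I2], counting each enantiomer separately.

Only one geometric arrangement is possible.

1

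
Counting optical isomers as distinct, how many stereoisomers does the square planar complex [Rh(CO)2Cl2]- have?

Working through the distinct placements yields 2 geometric isomers: CO cis; CO trans.
Each arrangement has an internal mirror plane or centre of symmetry, so none is chiral.

2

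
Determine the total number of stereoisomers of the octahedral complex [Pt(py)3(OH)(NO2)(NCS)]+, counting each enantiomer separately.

5

An octahedron has six vertices in three trans pairs; every non-trans pair is cis.
There are 4 geometric isomers: py mer (3 arrangements); py fac (chiral).
One of these lacks any improper symmetry element and so occurs as an enantiomeric pair, giving 4 + 1 = 5 stereoisomers in total.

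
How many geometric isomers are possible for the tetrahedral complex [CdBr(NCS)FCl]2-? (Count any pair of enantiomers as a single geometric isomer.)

In a tetrahedral complex all four positions are equivalent and every pair of ligands is adjacent — there is no cis/trans distinction.
Only one geometric arrangement is possible; it has no improper symmetry element, so it exists as a pair of enantiomers (2 stereoisomers).

1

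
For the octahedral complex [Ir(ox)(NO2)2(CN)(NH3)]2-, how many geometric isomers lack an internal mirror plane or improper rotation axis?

2

The six octahedral sites form three mutually perpendicular trans pairs.
Each ox is bidentate and must span two cis positions.
There are 4 geometric isomers: NO2 cis (3 arrangements, 2 chiral); NO2 trans.
Of these, 2 lack any improper symmetry element and so occur as enantiomeric pairs, giving 4 + 2 = 6 stereoisomers in total.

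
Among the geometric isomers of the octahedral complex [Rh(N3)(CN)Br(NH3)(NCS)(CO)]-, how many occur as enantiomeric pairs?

15

An octahedron has six vertices in three trans pairs; every non-trans pair is cis.
Exhaustive case analysis gives 15 geometric isomers.
Of these, 15 lack any improper symmetry element and so occur as enantiomeric pairs, giving 15 + 15 = 30 stereoisomers in total.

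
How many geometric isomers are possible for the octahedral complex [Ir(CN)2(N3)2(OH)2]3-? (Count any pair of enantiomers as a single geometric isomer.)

An octahedron has six vertices in three trans pairs; every non-trans pair is cis.
Systematic placement gives 5 geometric isomers: CN trans, N3 trans, OH trans; CN trans, N3 cis, OH cis; CN cis, N3 cis, OH trans; CN cis, N3 cis, OH cis (chiral); CN cis, N3 trans, OH cis.

5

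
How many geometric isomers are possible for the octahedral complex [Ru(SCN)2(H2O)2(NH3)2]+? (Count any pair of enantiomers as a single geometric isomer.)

An octahedron has six vertices in three trans pairs; every non-trans pair is cis.
The distinct arrangements are (5 in all): SCN trans, H2O trans, NH3 trans; SCN cis, H2O trans, NH3 cis; SCN trans, H2O cis, NH3 cis; SCN cis, H2O cis, NH3 cis (chiral); SCN cis, H2O cis, NH3 trans.

5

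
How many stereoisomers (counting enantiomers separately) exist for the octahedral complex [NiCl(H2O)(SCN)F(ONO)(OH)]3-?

30

Placing the ligands in turn and identifying arrangements related by rotation or reflection leaves 15 distinct geometric isomers.
Of these, 15 lack any improper symmetry element and so occur as enantiomeric pairs, giving 15 + 15 = 30 stereoisomers in total.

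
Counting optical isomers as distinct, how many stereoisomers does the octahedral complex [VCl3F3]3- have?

In an octahedral complex each vertex has one trans partner and four cis neighbours.
The distinct arrangements are (2 in all): Cl mer; Cl fac.
Each arrangement has an internal mirror plane or centre of symmetry, so none is chiral.

2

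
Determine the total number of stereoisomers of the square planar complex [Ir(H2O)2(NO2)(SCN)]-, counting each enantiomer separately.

2

In a square planar complex each vertex has one trans partner and two cis neighbours.
There are 2 geometric isomers: H2O cis; H2O trans.
Each arrangement has an internal mirror plane or centre of symmetry, so none is chiral.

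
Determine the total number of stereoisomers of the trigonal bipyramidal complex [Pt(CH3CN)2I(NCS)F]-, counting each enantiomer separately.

10

In a trigonal bipyramid the two axial positions differ from the three equatorial ones.
Exhaustive case analysis gives 7 geometric isomers.
Of these, 3 lack any improper symmetry element and so occur as enantiomeric pairs, giving 7 + 3 = 10 stereoisomers in total.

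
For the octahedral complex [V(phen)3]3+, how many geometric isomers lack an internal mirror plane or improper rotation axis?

1

Each phen is bidentate and must span two cis positions.
Only one geometric arrangement is possible; it has no improper symmetry element, so it exists as a pair of enantiomers (2 stereoisomers).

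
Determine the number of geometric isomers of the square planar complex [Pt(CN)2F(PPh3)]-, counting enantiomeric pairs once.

A square has two trans pairs of vertices; adjacent vertices are cis.
The distinct arrangements are (2 in all): CN cis; CN trans.

2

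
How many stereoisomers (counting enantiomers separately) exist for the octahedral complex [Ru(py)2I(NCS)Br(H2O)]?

An octahedron has six vertices in three trans pairs; every non-trans pair is cis.
Exhaustive case analysis gives 9 geometric isomers.
Of these, 6 lack any improper symmetry element and so occur as enantiomeric pairs, giving 9 + 6 = 15 stereoisomers in total.

15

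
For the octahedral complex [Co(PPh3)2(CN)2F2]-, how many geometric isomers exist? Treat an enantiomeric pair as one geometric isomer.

5

The six octahedral sites form three mutually perpendicular trans pairs.
The distinct arrangements are (5 in all): PPh3 trans, CN trans, F trans; PPh3 cis, CN trans, F cis; PPh3 trans, CN cis, F cis; PPh3 cis, CN cis, F cis (chiral); PPh3 cis, CN cis, F trans.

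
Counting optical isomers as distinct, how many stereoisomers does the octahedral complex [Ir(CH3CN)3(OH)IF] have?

The six octahedral sites form three mutually perpendicular trans pairs.
Systematic placement gives 4 geometric isomers: CH3CN mer (3 arrangements); CH3CN fac (chiral).
One of these lacks any improper symmetry element and so occurs as an enantiomeric pair, giving 4 + 1 = 5 stereoisomers in total.

5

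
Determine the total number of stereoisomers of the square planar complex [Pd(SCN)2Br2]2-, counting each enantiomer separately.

In a square planar complex each vertex has one trans partner and two cis neighbours.
The distinct arrangements are (2 in all): SCN cis; SCN trans.
Each arrangement has an internal mirror plane or centre of symmetry, so none is chiral.

2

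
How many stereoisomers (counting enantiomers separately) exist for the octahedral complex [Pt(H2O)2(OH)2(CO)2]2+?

The six octahedral sites form three mutually perpendicular trans pairs.
There are 5 geometric isomers: H2O trans, OH trans, CO trans; H2O cis, OH cis, CO trans; H2O cis, OH trans, CO cis; H2O cis, OH cis, CO cis (chiral); H2O trans, OH cis, CO cis.
One of these lacks any improper symmetry element and so occurs as an enantiomeric pair, giving 5 + 1 = 6 stereoisomers in total.

6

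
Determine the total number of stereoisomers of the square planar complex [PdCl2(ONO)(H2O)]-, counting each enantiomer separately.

2

Working through the distinct placements yields 2 geometric isomers: Cl cis; Cl trans.
Each arrangement has an internal mirror plane or centre of symmetry, so none is chiral.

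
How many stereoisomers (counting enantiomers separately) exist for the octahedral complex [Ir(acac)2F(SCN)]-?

Each acac is bidentate and must span two cis positions.
The distinct arrangements are (2 in all): F and SCN mutually trans; F and SCN mutually cis (chiral).
One of these lacks any improper symmetry element and so occurs as an enantiomeric pair, giving 2 + 1 = 3 stereoisomers in total.

3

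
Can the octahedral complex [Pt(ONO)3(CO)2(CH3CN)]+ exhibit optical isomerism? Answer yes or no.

In an octahedral complex each vertex has one trans partner and four cis neighbours.
Systematic placement gives 3 geometric isomers: ONO mer, CO cis; ONO mer, CO trans; ONO fac, CO cis.
Each arrangement has an internal mirror plane or centre of symmetry, so none is chiral.

no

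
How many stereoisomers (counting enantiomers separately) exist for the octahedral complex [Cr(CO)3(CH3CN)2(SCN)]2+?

The six octahedral sites form three mutually perpendicular trans pairs.
The distinct arrangements are (3 in all): CO mer, CH3CN trans; CO fac, CH3CN cis; CO mer, CH3CN cis.
Each arrangement has an internal mirror plane or centre of symmetry, so none is chiral.

3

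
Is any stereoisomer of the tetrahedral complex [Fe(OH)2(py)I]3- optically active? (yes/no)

In a tetrahedral complex all four positions are equivalent and every pair of ligands is adjacent — there is no cis/trans distinction.
Only one geometric arrangement is possible.

no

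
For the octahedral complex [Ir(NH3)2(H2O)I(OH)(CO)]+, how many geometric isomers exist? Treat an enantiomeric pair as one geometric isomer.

In an octahedral complex each vertex has one trans partner and four cis neighbours.
Systematic enumeration (placing each ligand type in turn and discarding arrangements equivalent by rotation or reflection) gives 9 geometric isomers.

9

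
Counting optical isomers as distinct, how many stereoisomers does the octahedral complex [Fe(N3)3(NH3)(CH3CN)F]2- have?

An octahedron has six vertices in three trans pairs; every non-trans pair is cis.
Working through the distinct placements yields 4 geometric isomers: N3 mer (3 arrangements); N3 fac (chiral).
One of these lacks any improper symmetry element and so occurs as an enantiomeric pair, giving 4 + 1 = 5 stereoisomers in total.

5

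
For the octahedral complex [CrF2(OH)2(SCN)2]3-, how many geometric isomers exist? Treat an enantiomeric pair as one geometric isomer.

There are 5 geometric isomers: F trans, OH trans, SCN trans; F trans, OH cis, SCN cis; F cis, OH cis, SCN trans; F cis, OH cis, SCN cis (chiral); F cis, OH trans, SCN cis.

5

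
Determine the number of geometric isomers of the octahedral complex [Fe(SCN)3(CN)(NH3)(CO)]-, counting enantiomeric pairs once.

An octahedron has six vertices in three trans pairs; every non-trans pair is cis.
There are 4 geometric isomers: SCN mer (3 arrangements); SCN fac (chiral).

4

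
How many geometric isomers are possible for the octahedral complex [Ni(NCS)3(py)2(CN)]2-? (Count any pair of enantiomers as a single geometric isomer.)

In an octahedral complex each vertex has one trans partner and four cis neighbours.
Working through the distinct placements yields 3 geometric isomers: NCS mer, py trans; NCS fac, py cis; NCS mer, py cis.

3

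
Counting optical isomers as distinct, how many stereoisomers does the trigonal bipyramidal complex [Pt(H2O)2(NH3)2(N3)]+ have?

In a trigonal bipyramid the two axial positions differ from the three equatorial ones.
Exhaustive case analysis gives 5 geometric isomers.
One of these lacks any improper symmetry element and so occurs as an enantiomeric pair, giving 5 + 1 = 6 stereoisomers in total.

6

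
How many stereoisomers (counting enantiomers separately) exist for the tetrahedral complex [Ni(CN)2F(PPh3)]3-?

All four vertices of a tetrahedron are equivalent and mutually adjacent, so cis/trans isomerism cannot arise.
Only one geometric arrangement is possible.

1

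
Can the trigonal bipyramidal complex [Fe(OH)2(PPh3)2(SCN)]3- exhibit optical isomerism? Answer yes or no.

In a trigonal bipyramid the two axial positions differ from the three equatorial ones.
Systematic enumeration (placing each ligand type in turn and discarding arrangements equivalent by rotation or reflection) gives 5 geometric isomers.
One of these lacks any improper symmetry element and so occurs as an enantiomeric pair, giving 5 + 1 = 6 stereoisomers in total.

yes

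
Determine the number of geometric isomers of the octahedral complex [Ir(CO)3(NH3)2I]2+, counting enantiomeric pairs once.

Systematic placement gives 3 geometric isomers: CO mer, NH3 trans; CO mer, NH3 cis; CO fac, NH3 cis.

3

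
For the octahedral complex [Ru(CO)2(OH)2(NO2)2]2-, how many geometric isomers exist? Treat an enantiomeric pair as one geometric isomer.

5

The distinct arrangements are (5 in all): CO trans, OH trans, NO2 trans; CO trans, OH cis, NO2 cis; CO cis, OH trans, NO2 cis; CO cis, OH cis, NO2 cis (chiral); CO cis, OH cis, NO2 trans.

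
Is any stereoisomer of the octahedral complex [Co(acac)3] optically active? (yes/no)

The six octahedral sites form three mutually perpendicular trans pairs.
Each acac is bidentate and must span two cis positions.
Only one geometric arrangement is possible; it has no improper symmetry element, so it exists as a pair of enantiomers (2 stereoisomers).

yes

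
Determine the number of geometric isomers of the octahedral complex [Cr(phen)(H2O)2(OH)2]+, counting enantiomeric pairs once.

3

An octahedron has six vertices in three trans pairs; every non-trans pair is cis.
Each phen is bidentate and must span two cis positions.
There are 3 geometric isomers: H2O trans, OH cis; H2O cis, OH cis (chiral); H2O cis, OH trans.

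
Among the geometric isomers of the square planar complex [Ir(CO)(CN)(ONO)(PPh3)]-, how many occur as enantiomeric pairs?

A square has two trans pairs of vertices; adjacent vertices are cis.
There are 3 geometric isomers: (CN/ONO trans, CO/PPh3 trans); (CN/PPh3 trans, CO/ONO trans); (CN/CO trans, ONO/PPh3 trans).
Each arrangement has an internal mirror plane or centre of symmetry, so none is chiral.

0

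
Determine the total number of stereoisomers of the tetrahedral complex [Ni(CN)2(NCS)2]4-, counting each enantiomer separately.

Only one geometric arrangement is possible.

1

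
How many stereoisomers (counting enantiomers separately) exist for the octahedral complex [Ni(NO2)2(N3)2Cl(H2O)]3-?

There are 6 geometric isomers: NO2 trans, N3 trans; NO2 cis, N3 cis (3 arrangements, 2 chiral); NO2 trans, N3 cis; NO2 cis, N3 trans.
Of these, 2 lack any improper symmetry element and so occur as enantiomeric pairs, giving 6 + 2 = 8 stereoisomers in total.

8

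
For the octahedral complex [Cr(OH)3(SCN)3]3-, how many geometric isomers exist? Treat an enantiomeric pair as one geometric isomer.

2

An octahedron has six vertices in three trans pairs; every non-trans pair is cis.
Systematic placement gives 2 geometric isomers: OH mer; OH fac.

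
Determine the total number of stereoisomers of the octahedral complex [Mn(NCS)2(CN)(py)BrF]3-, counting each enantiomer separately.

In an octahedral complex each vertex has one trans partner and four cis neighbours.
Systematic enumeration (placing each ligand type in turn and discarding arrangements equivalent by rotation or reflection) gives 9 geometric isomers.
Of these, 6 lack any improper symmetry element and so occur as enantiomeric pairs, giving 9 + 6 = 15 stereoisomers in total.

15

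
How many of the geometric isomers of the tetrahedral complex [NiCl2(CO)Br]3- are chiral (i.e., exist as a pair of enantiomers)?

In a tetrahedral complex all four positions are equivalent and every pair of ligands is adjacent — there is no cis/trans distinction.
Only one geometric arrangement is possible.

0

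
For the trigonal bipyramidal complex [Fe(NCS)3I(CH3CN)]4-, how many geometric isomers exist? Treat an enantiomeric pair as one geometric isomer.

A trigonal bipyramid has two axial and three equatorial sites, which are chemically inequivalent.
The distinct arrangements are (4 in all): I axial, CH3CN axial; I equatorial, CH3CN axial; I axial, CH3CN equatorial; I equatorial, CH3CN equatorial.

4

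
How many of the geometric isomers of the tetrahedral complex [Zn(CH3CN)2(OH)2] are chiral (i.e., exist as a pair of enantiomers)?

0

Only one geometric arrangement is possible.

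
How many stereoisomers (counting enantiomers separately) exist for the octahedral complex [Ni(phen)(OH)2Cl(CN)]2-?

An octahedron has six vertices in three trans pairs; every non-trans pair is cis.
Each phen is bidentate and must span two cis positions.
There are 4 geometric isomers: OH cis (3 arrangements, 2 chiral); OH trans.
Of these, 2 lack any improper symmetry element and so occur as enantiomeric pairs, giving 4 + 2 = 6 stereoisomers in total.

6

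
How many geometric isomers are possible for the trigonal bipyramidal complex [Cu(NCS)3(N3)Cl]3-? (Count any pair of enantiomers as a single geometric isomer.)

A trigonal bipyramid has two axial and three equatorial sites, which are chemically inequivalent.
Working through the distinct placements yields 4 geometric isomers: N3 axial, Cl axial; N3 equatorial, Cl axial; N3 axial, Cl equatorial; N3 equatorial, Cl equatorial.

4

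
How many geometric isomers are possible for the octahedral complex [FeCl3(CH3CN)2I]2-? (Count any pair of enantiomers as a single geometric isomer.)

3

The six octahedral sites form three mutually perpendicular trans pairs.
The distinct arrangements are (3 in all): Cl mer, CH3CN trans; Cl fac, CH3CN cis; Cl mer, CH3CN cis.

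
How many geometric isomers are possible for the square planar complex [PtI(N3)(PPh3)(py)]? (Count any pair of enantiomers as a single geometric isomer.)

In a square planar complex each vertex has one trans partner and two cis neighbours.
There are 3 geometric isomers: (I/PPh3 trans, N3/py trans); (I/py trans, N3/PPh3 trans); (I/N3 trans, PPh3/py trans).

3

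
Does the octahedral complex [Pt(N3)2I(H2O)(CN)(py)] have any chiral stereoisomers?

An octahedron has six vertices in three trans pairs; every non-trans pair is cis.
Placing the ligands in turn and identifying arrangements related by rotation or reflection leaves 9 distinct geometric isomers.
Of these, 6 lack any improper symmetry element and so occur as enantiomeric pairs, giving 9 + 6 = 15 stereoisomers in total.

yes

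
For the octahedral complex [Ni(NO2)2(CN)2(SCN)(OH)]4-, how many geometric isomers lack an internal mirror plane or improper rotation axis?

In an octahedral complex each vertex has one trans partner and four cis neighbours.
There are 6 geometric isomers: NO2 trans, CN trans; NO2 cis, CN trans; NO2 cis, CN cis (3 arrangements, 2 chiral); NO2 trans, CN cis.
Of these, 2 lack any improper symmetry element and so occur as enantiomeric pairs, giving 6 + 2 = 8 stereoisomers in total.

2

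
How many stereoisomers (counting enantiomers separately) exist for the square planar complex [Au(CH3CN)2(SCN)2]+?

2

In a square planar complex each vertex has one trans partner and two cis neighbours.
There are 2 geometric isomers: CH3CN cis; CH3CN trans.
Each arrangement has an internal mirror plane or centre of symmetry, so none is chiral.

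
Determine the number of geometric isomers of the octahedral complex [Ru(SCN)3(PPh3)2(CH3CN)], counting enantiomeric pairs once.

Systematic placement gives 3 geometric isomers: SCN mer, PPh3 cis; SCN mer, PPh3 trans; SCN fac, PPh3 cis.

3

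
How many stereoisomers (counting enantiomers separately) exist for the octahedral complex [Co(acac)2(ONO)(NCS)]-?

In an octahedral complex each vertex has one trans partner and four cis neighbours.
Each acac is bidentate and must span two cis positions.
Systematic placement gives 2 geometric isomers: ONO and NCS mutually trans; ONO and NCS mutually cis (chiral).
One of these lacks any improper symmetry element and so occurs as an enantiomeric pair, giving 2 + 1 = 3 stereoisomers in total.

3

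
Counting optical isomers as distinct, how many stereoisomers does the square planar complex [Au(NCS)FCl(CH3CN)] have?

In a square planar complex each vertex has one trans partner and two cis neighbours.
Systematic placement gives 3 geometric isomers: (CH3CN/F trans, Cl/NCS trans); (CH3CN/NCS trans, Cl/F trans); (CH3CN/Cl trans, F/NCS trans).
Each arrangement has an internal mirror plane or centre of symmetry, so none is chiral.

3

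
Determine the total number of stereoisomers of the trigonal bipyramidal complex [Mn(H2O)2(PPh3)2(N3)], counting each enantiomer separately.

In a trigonal bipyramid the two axial positions differ from the three equatorial ones.
Exhaustive case analysis gives 5 geometric isomers.
One of these lacks any improper symmetry element and so occurs as an enantiomeric pair, giving 5 + 1 = 6 stereoisomers in total.

6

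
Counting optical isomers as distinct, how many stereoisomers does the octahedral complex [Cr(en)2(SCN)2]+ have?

3

The six octahedral sites form three mutually perpendicular trans pairs.
Each en is bidentate and must span two cis positions.
There are 2 geometric isomers: SCN trans; SCN cis (chiral).
One of these lacks any improper symmetry element and so occurs as an enantiomeric pair, giving 2 + 1 = 3 stereoisomers in total.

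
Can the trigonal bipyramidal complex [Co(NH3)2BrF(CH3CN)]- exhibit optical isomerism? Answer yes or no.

A trigonal bipyramid has two axial and three equatorial sites, which are chemically inequivalent.
Exhaustive case analysis gives 7 geometric isomers.
Of these, 3 lack any improper symmetry element and so occur as enantiomeric pairs, giving 7 + 3 = 10 stereoisomers in total.

yes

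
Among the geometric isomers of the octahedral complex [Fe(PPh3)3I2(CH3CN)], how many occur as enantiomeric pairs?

0

Working through the distinct placements yields 3 geometric isomers: PPh3 mer, I cis; PPh3 mer, I trans; PPh3 fac, I cis.
Each arrangement has an internal mirror plane or centre of symmetry, so none is chiral.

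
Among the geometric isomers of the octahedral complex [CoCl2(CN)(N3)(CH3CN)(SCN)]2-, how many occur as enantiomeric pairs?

An octahedron has six vertices in three trans pairs; every non-trans pair is cis.
Placing the ligands in turn and identifying arrangements related by rotation or reflection leaves 9 distinct geometric isomers.
Of these, 6 lack any improper symmetry element and so occur as enantiomeric pairs, giving 9 + 6 = 15 stereoisomers in total.

6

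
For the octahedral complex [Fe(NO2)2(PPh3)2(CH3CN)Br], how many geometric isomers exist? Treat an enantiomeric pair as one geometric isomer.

In an octahedral complex each vertex has one trans partner and four cis neighbours.
There are 6 geometric isomers: NO2 trans, PPh3 trans; NO2 cis, PPh3 cis (3 arrangements, 2 chiral); NO2 cis, PPh3 trans; NO2 trans, PPh3 cis.

6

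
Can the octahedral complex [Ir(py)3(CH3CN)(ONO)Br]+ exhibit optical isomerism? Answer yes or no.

Systematic placement gives 4 geometric isomers: py mer (3 arrangements); py fac (chiral).
One of these lacks any improper symmetry element and so occurs as an enantiomeric pair, giving 4 + 1 = 5 stereoisomers in total.

yes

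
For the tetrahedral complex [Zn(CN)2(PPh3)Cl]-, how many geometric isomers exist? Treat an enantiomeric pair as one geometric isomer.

All four vertices of a tetrahedron are equivalent and mutually adjacent, so cis/trans isomerism cannot arise.
Only one geometric arrangement is possible.

1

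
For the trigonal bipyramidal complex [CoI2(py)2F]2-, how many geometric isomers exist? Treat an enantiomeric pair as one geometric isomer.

5

In a trigonal bipyramid the two axial positions differ from the three equatorial ones.
Exhaustive case analysis gives 5 geometric isomers.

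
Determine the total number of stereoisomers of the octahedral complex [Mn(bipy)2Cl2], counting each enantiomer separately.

3

Each bipy is bidentate and must span two cis positions.
Systematic placement gives 2 geometric isomers: Cl trans; Cl cis (chiral).
One of these lacks any improper symmetry element and so occurs as an enantiomeric pair, giving 2 + 1 = 3 stereoisomers in total.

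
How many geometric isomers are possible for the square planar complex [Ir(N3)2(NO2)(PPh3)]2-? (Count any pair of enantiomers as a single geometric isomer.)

2

In a square planar complex each vertex has one trans partner and two cis neighbours.
Working through the distinct placements yields 2 geometric isomers: N3 cis; N3 trans.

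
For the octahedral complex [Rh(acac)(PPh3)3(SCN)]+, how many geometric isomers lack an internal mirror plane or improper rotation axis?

0

An octahedron has six vertices in three trans pairs; every non-trans pair is cis.
Each acac is bidentate and must span two cis positions.
Systematic placement gives 2 geometric isomers: PPh3 mer; PPh3 fac.
Each arrangement has an internal mirror plane or centre of symmetry, so none is chiral.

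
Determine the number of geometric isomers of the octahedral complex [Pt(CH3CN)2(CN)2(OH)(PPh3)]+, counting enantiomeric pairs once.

In an octahedral complex each vertex has one trans partner and four cis neighbours.
There are 6 geometric isomers: CH3CN trans, CN trans; CH3CN trans, CN cis; CH3CN cis, CN cis (3 arrangements, 2 chiral); CH3CN cis, CN trans.

6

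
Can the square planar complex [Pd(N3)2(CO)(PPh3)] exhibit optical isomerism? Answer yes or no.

A square has two trans pairs of vertices; adjacent vertices are cis.
Working through the distinct placements yields 2 geometric isomers: N3 cis; N3 trans.
Each arrangement has an internal mirror plane or centre of symmetry, so none is chiral.

no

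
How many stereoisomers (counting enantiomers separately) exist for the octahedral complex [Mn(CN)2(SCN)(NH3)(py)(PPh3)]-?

An octahedron has six vertices in three trans pairs; every non-trans pair is cis.
Placing the ligands in turn and identifying arrangements related by rotation or reflection leaves 9 distinct geometric isomers.
Of these, 6 lack any improper symmetry element and so occur as enantiomeric pairs, giving 9 + 6 = 15 stereoisomers in total.

15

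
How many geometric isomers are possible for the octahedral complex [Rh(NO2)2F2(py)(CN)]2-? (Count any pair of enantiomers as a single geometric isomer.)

6

An octahedron has six vertices in three trans pairs; every non-trans pair is cis.
Working through the distinct placements yields 6 geometric isomers: NO2 cis, F cis (3 arrangements, 2 chiral); NO2 trans, F cis; NO2 cis, F trans; NO2 trans, F trans.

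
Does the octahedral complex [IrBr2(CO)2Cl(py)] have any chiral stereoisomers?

yes

Systematic placement gives 6 geometric isomers: Br trans, CO trans; Br trans, CO cis; Br cis, CO cis (3 arrangements, 2 chiral); Br cis, CO trans.
Of these, 2 lack any improper symmetry element and so occur as enantiomeric pairs, giving 6 + 2 = 8 stereoisomers in total.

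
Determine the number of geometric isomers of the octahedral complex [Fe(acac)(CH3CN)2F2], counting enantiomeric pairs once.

3

Each acac is bidentate and must span two cis positions.
The distinct arrangements are (3 in all): CH3CN trans, F cis; CH3CN cis, F cis (chiral); CH3CN cis, F trans.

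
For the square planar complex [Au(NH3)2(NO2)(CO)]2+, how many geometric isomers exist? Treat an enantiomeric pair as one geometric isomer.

2

In a square planar complex each vertex has one trans partner and two cis neighbours.
The distinct arrangements are (2 in all): NH3 cis; NH3 trans.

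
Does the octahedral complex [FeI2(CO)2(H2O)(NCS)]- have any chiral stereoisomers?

yes

The six octahedral sites form three mutually perpendicular trans pairs.
There are 6 geometric isomers: I cis, CO trans; I trans, CO trans; I cis, CO cis (3 arrangements, 2 chiral); I trans, CO cis.
Of these, 2 lack any improper symmetry element and so occur as enantiomeric pairs, giving 6 + 2 = 8 stereoisomers in total.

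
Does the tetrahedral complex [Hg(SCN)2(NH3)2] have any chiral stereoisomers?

All four vertices of a tetrahedron are equivalent and mutually adjacent, so cis/trans isomerism cannot arise.
Only one geometric arrangement is possible.

no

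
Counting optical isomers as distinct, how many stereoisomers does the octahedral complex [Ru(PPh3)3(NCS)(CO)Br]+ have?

In an octahedral complex each vertex has one trans partner and four cis neighbours.
Systematic placement gives 4 geometric isomers: PPh3 mer (3 arrangements); PPh3 fac (chiral).
One of these lacks any improper symmetry element and so occurs as an enantiomeric pair, giving 4 + 1 = 5 stereoisomers in total.

5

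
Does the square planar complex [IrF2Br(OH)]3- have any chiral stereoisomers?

In a square planar complex each vertex has one trans partner and two cis neighbours.
Systematic placement gives 2 geometric isomers: F cis; F trans.
Each arrangement has an internal mirror plane or centre of symmetry, so none is chiral.

no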